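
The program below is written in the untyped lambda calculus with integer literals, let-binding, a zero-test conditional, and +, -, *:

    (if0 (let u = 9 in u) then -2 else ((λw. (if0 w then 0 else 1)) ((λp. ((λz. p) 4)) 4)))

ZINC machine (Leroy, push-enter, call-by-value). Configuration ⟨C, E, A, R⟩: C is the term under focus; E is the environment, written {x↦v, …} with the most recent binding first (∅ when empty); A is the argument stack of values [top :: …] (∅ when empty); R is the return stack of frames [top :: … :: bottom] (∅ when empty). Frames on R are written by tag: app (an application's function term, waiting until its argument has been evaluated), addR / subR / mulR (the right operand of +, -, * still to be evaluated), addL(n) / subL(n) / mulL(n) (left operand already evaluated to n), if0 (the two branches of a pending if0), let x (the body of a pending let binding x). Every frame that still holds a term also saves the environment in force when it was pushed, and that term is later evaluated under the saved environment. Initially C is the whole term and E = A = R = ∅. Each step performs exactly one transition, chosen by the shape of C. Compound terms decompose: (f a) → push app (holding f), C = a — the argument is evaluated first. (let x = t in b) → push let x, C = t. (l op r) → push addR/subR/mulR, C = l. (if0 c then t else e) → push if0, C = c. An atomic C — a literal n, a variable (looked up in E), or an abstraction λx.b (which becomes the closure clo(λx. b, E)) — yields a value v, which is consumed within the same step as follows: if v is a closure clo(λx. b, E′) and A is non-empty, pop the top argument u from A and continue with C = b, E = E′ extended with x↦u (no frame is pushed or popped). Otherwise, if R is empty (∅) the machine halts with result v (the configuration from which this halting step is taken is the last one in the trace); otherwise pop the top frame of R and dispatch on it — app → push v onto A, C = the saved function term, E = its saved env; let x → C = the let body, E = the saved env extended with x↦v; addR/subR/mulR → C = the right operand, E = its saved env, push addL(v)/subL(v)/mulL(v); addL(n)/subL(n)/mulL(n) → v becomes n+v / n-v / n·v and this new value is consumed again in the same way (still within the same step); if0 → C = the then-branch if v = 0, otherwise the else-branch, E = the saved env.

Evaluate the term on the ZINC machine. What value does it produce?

Answer: 1

Derivation:
step 0: <C=(if0 (let u = 9 in u) then -2 else ((λw. (if0 w then 0 else 1)) ((λp. ((λz. p) 4)) 4))), E=∅, A=∅, R=∅>
step 1: <C=(let u = 9 in u), E=∅, A=∅, R=[if0]>
step 2: <C=9, E=∅, A=∅, R=[let u :: if0]>
step 3: <C=u, E={u↦9}, A=∅, R=[if0]>
step 4: <C=((λw. (if0 w then 0 else 1)) ((λp. ((λz. p) 4)) 4)), E=∅, A=∅, R=∅>
step 5: <C=((λp. ((λz. p) 4)) 4), E=∅, A=∅, R=[app]>
step 6: <C=4, E=∅, A=∅, R=[app :: app]>
step 7: <C=(λp. ((λz. p) 4)), E=∅, A=[4], R=[app]>
step 8: <C=((λz. p) 4), E={p↦4}, A=∅, R=[app]>
step 9: <C=4, E={p↦4}, A=∅, R=[app :: app]>
step 10: <C=(λz. p), E={p↦4}, A=[4], R=[app]>
step 11: <C=p, E={z↦4, p↦4}, A=∅, R=[app]>
step 12: <C=(λw. (if0 w then 0 else 1)), E=∅, A=[4], R=∅>
step 13: <C=(if0 w then 0 else 1), E={w↦4}, A=∅, R=∅>
step 14: <C=w, E={w↦4}, A=∅, R=[if0]>
step 15: <C=1, E={w↦4}, A=∅, R=∅>
→ final value 1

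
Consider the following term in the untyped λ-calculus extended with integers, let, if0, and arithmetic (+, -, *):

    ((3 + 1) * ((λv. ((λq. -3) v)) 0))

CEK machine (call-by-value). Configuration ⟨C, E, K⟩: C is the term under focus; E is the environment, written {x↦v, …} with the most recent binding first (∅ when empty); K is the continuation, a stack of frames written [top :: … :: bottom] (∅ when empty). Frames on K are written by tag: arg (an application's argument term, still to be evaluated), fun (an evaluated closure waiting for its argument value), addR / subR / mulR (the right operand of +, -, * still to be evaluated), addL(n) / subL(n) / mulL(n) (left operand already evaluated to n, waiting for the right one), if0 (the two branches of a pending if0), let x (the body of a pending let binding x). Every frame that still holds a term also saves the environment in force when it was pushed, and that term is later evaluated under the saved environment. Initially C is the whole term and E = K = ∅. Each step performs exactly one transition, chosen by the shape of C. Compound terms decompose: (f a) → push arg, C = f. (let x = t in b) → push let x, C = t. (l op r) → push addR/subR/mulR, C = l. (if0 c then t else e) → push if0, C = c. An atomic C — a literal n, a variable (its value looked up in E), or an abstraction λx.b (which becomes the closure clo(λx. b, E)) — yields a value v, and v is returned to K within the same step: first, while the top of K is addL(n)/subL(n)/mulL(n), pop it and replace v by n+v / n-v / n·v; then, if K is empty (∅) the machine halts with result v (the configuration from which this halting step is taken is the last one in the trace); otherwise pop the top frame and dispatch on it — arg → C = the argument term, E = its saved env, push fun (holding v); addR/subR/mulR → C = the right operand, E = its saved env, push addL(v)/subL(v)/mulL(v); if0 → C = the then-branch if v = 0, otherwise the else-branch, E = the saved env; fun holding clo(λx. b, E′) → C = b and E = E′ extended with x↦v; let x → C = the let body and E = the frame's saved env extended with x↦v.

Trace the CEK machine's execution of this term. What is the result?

[0] ⟨C=((3 + 1) * ((λv. ((λq. -3) v)) 0)); E=∅; K=∅⟩
[1] ⟨C=(3 + 1); E=∅; K=[mulR]⟩
[2] ⟨C=3; E=∅; K=[addR :: mulR]⟩
[3] ⟨C=1; E=∅; K=[addL(3) :: mulR]⟩
[4] ⟨C=((λv. ((λq. -3) v)) 0); E=∅; K=[mulL(4)]⟩
[5] ⟨C=(λv. ((λq. -3) v)); E=∅; K=[arg :: mulL(4)]⟩
[6] ⟨C=0; E=∅; K=[fun :: mulL(4)]⟩
[7] ⟨C=((λq. -3) v); E={v↦0}; K=[mulL(4)]⟩
[8] ⟨C=(λq. -3); E={v↦0}; K=[arg :: mulL(4)]⟩
[9] ⟨C=v; E={v↦0}; K=[fun :: mulL(4)]⟩
[10] ⟨C=-3; E={q↦0, v↦0}; K=[mulL(4)]⟩
→ final value -12

Answer: -12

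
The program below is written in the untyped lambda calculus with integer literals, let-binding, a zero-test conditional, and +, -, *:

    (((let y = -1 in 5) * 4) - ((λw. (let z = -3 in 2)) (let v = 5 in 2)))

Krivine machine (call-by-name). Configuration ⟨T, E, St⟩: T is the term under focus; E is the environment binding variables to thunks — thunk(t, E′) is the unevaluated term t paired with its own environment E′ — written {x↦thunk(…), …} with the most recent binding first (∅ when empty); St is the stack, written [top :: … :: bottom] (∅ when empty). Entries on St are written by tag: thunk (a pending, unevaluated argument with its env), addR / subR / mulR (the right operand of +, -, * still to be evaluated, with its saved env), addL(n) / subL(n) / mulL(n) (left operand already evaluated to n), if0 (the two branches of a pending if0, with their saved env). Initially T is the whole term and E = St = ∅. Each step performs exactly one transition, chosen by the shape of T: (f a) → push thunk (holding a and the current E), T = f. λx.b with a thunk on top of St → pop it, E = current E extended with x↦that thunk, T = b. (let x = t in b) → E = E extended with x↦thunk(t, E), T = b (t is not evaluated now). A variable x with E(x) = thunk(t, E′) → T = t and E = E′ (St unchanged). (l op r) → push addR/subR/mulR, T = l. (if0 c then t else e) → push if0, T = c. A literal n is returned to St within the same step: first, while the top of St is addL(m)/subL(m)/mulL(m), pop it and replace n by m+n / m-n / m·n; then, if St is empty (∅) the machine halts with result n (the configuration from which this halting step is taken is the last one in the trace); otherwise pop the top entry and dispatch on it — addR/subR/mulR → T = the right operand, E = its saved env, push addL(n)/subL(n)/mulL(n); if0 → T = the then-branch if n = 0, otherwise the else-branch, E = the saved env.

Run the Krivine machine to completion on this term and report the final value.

Answer: 18

Machine steps:
t=0: [T=(((let y = -1 in 5) * 4) - ((λw. (let z = -3 in 2)) (let v = 5 in 2))) | E=∅ | St=∅]
t=1: [T=((let y = -1 in 5) * 4) | E=∅ | St=[subR]]
t=2: [T=(let y = -1 in 5) | E=∅ | St=[mulR :: subR]]
t=3: [T=5 | E={y↦thunk(-1, ∅)} | St=[mulR :: subR]]
t=4: [T=4 | E=∅ | St=[mulL(5) :: subR]]
t=5: [T=((λw. (let z = -3 in 2)) (let v = 5 in 2)) | E=∅ | St=[subL(20)]]
t=6: [T=(λw. (let z = -3 in 2)) | E=∅ | St=[thunk :: subL(20)]]
t=7: [T=(let z = -3 in 2) | E={w↦thunk((let v = 5 in 2), ∅)} | St=[subL(20)]]
t=8: [T=2 | E={z↦thunk(-3, {w↦thunk((let v = 5 in 2), ∅)}), w↦thunk((let v = 5 in 2), ∅)} | St=[subL(20)]]
→ final value 18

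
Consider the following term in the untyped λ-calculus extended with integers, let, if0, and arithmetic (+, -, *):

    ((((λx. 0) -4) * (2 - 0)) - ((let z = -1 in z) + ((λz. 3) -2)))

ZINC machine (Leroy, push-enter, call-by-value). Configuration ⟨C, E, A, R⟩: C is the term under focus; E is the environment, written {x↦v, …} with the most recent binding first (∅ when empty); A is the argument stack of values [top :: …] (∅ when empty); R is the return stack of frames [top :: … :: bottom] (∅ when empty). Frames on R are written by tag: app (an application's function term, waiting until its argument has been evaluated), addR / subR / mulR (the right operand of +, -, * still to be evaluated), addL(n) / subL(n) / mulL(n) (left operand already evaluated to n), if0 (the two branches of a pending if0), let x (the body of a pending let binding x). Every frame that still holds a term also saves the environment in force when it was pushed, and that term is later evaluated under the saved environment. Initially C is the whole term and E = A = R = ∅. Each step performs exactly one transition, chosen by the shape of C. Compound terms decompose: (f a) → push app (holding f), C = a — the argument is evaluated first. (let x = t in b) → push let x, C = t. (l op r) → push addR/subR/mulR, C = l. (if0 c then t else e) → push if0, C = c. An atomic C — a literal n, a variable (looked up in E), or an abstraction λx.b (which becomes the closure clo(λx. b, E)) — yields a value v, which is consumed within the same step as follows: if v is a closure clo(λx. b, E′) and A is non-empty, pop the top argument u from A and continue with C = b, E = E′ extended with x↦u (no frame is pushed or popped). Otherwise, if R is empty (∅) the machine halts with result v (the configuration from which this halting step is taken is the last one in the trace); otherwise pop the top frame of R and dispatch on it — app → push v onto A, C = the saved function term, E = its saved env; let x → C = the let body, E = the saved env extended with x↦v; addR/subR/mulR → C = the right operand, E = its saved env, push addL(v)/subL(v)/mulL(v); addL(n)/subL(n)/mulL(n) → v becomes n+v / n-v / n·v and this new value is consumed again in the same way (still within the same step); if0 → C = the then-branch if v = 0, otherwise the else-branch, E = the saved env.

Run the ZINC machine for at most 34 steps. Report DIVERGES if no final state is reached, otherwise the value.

[0] [C=((((λx. 0) -4) * (2 - 0)) - ((let z = -1 in z) + ((λz. 3) -2))) | E=∅ | A=∅ | R=∅]
[1] [C=(((λx. 0) -4) * (2 - 0)) | E=∅ | A=∅ | R=[subR]]
[2] [C=((λx. 0) -4) | E=∅ | A=∅ | R=[mulR :: subR]]
[3] [C=-4 | E=∅ | A=∅ | R=[app :: mulR :: subR]]
[4] [C=(λx. 0) | E=∅ | A=[-4] | R=[mulR :: subR]]
[5] [C=0 | E={x↦-4} | A=∅ | R=[mulR :: subR]]
[6] [C=(2 - 0) | E=∅ | A=∅ | R=[mulL(0) :: subR]]
[7] [C=2 | E=∅ | A=∅ | R=[subR :: mulL(0) :: subR]]
[8] [C=0 | E=∅ | A=∅ | R=[subL(2) :: mulL(0) :: subR]]
[9] [C=((let z = -1 in z) + ((λz. 3) -2)) | E=∅ | A=∅ | R=[subL(0)]]
[10] [C=(let z = -1 in z) | E=∅ | A=∅ | R=[addR :: subL(0)]]
[11] [C=-1 | E=∅ | A=∅ | R=[let z :: addR :: subL(0)]]
[12] [C=z | E={z↦-1} | A=∅ | R=[addR :: subL(0)]]
[13] [C=((λz. 3) -2) | E=∅ | A=∅ | R=[addL(-1) :: subL(0)]]
[14] [C=-2 | E=∅ | A=∅ | R=[app :: addL(-1) :: subL(0)]]
[15] [C=(λz. 3) | E=∅ | A=[-2] | R=[addL(-1) :: subL(0)]]
[16] [C=3 | E={z↦-2} | A=∅ | R=[addL(-1) :: subL(0)]]
→ final value -2

Answer: -2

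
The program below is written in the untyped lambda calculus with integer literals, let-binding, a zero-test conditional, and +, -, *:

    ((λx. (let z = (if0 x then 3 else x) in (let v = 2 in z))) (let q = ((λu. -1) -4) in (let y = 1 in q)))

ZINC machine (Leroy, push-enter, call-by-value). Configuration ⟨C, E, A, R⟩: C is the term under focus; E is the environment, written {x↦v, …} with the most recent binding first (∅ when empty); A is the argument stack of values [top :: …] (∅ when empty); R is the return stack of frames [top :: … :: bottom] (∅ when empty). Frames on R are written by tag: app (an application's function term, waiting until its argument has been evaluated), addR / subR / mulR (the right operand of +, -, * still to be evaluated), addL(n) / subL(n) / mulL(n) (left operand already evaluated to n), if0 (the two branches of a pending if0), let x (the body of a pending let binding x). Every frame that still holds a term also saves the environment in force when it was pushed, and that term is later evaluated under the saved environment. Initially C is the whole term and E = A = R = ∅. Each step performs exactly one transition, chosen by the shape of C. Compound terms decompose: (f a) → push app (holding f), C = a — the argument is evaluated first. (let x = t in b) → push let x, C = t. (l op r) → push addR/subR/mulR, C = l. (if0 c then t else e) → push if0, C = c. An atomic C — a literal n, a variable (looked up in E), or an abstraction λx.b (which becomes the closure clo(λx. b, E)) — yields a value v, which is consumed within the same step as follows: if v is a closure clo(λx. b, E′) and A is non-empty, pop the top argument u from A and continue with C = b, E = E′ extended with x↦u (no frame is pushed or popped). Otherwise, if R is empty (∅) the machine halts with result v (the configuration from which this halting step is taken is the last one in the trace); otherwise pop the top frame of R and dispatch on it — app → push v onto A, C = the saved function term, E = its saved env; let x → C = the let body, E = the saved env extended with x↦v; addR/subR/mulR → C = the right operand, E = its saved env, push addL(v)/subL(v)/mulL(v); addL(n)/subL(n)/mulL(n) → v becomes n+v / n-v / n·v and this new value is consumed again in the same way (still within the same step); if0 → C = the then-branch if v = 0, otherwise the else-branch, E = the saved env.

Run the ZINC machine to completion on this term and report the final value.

Answer: -1

Machine steps:
t=0: [C=((λx. (let z = (if0 x then 3 else x) in (let v = 2 in z))) (let q = ((λu. -1) -4) in (let y = 1 in q))) | E=∅ | A=∅ | R=∅]
t=1: [C=(let q = ((λu. -1) -4) in (let y = 1 in q)) | E=∅ | A=∅ | R=[app]]
t=2: [C=((λu. -1) -4) | E=∅ | A=∅ | R=[let q :: app]]
t=3: [C=-4 | E=∅ | A=∅ | R=[app :: let q :: app]]
t=4: [C=(λu. -1) | E=∅ | A=[-4] | R=[let q :: app]]
t=5: [C=-1 | E={u↦-4} | A=∅ | R=[let q :: app]]
t=6: [C=(let y = 1 in q) | E={q↦-1} | A=∅ | R=[app]]
t=7: [C=1 | E={q↦-1} | A=∅ | R=[let y :: app]]
t=8: [C=q | E={y↦1, q↦-1} | A=∅ | R=[app]]
t=9: [C=(λx. (let z = (if0 x then 3 else x) in (let v = 2 in z))) | E=∅ | A=[-1] | R=∅]
t=10: [C=(let z = (if0 x then 3 else x) in (let v = 2 in z)) | E={x↦-1} | A=∅ | R=∅]
t=11: [C=(if0 x then 3 else x) | E={x↦-1} | A=∅ | R=[let z]]
t=12: [C=x | E={x↦-1} | A=∅ | R=[if0 :: let z]]
t=13: [C=x | E={x↦-1} | A=∅ | R=[let z]]
t=14: [C=(let v = 2 in z) | E={z↦-1, x↦-1} | A=∅ | R=∅]
t=15: [C=2 | E={z↦-1, x↦-1} | A=∅ | R=[let v]]
t=16: [C=z | E={v↦2, z↦-1, x↦-1} | A=∅ | R=∅]
→ final value -1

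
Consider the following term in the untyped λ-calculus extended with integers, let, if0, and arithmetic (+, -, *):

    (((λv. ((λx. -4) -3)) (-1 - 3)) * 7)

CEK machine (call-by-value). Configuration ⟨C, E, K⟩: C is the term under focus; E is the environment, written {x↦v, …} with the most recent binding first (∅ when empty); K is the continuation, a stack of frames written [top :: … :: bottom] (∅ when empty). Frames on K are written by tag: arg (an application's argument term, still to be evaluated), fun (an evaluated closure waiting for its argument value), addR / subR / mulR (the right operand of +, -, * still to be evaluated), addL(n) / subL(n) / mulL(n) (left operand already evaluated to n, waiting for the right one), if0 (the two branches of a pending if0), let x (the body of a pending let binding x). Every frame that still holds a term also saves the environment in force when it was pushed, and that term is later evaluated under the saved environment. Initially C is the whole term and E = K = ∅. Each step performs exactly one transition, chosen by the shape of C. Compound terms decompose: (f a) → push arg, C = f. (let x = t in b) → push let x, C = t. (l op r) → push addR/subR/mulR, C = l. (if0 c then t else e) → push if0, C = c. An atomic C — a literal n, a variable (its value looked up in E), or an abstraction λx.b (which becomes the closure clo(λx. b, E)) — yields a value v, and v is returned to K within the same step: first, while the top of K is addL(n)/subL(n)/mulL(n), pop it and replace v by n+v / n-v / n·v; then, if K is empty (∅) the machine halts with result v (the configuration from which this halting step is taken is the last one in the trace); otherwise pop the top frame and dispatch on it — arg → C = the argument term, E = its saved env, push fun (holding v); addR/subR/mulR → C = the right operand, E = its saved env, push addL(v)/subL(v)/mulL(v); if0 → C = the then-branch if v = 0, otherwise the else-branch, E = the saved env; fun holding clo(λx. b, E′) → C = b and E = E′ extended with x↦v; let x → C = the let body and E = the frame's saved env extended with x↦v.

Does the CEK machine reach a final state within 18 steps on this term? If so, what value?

Answer: -28

Derivation:
[0] [C=(((λv. ((λx. -4) -3)) (-1 - 3)) * 7) | E=∅ | K=∅]
[1] [C=((λv. ((λx. -4) -3)) (-1 - 3)) | E=∅ | K=[mulR]]
[2] [C=(λv. ((λx. -4) -3)) | E=∅ | K=[arg :: mulR]]
[3] [C=(-1 - 3) | E=∅ | K=[fun :: mulR]]
[4] [C=-1 | E=∅ | K=[subR :: fun :: mulR]]
[5] [C=3 | E=∅ | K=[subL(-1) :: fun :: mulR]]
[6] [C=((λx. -4) -3) | E={v↦-4} | K=[mulR]]
[7] [C=(λx. -4) | E={v↦-4} | K=[arg :: mulR]]
[8] [C=-3 | E={v↦-4} | K=[fun :: mulR]]
[9] [C=-4 | E={x↦-3, v↦-4} | K=[mulR]]
[10] [C=7 | E=∅ | K=[mulL(-4)]]
→ final value -28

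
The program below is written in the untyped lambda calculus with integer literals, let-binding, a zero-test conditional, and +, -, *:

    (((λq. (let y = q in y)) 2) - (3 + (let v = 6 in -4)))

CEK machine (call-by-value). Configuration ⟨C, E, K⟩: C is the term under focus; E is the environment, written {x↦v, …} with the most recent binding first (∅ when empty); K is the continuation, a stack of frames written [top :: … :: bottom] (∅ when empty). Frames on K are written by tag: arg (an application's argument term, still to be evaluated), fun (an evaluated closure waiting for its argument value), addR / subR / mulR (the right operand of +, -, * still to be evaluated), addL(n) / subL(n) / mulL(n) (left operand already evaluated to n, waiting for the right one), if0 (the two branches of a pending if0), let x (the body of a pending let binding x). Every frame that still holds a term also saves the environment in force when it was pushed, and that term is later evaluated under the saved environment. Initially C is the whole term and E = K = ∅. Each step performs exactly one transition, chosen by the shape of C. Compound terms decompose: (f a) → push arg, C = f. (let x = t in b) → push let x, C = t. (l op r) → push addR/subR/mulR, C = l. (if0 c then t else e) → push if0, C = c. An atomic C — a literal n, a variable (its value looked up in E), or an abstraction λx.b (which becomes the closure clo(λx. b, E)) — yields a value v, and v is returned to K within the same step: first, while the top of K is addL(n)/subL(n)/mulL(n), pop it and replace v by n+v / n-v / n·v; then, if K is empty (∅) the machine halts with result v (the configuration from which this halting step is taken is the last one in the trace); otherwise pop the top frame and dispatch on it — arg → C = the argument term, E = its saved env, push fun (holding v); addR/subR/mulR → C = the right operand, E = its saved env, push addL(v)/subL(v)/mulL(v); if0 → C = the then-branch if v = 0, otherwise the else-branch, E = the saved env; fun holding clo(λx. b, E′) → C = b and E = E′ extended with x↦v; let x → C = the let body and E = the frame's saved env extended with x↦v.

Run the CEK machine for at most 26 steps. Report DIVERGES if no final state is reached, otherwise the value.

t=0: [C=(((λq. (let y = q in y)) 2) - (3 + (let v = 6 in -4))) | E=∅ | K=∅]
t=1: [C=((λq. (let y = q in y)) 2) | E=∅ | K=[subR]]
t=2: [C=(λq. (let y = q in y)) | E=∅ | K=[arg :: subR]]
t=3: [C=2 | E=∅ | K=[fun :: subR]]
t=4: [C=(let y = q in y) | E={q↦2} | K=[subR]]
t=5: [C=q | E={q↦2} | K=[let y :: subR]]
t=6: [C=y | E={y↦2, q↦2} | K=[subR]]
t=7: [C=(3 + (let v = 6 in -4)) | E=∅ | K=[subL(2)]]
t=8: [C=3 | E=∅ | K=[addR :: subL(2)]]
t=9: [C=(let v = 6 in -4) | E=∅ | K=[addL(3) :: subL(2)]]
t=10: [C=6 | E=∅ | K=[let v :: addL(3) :: subL(2)]]
t=11: [C=-4 | E={v↦6} | K=[addL(3) :: subL(2)]]
→ final value 3

Answer: 3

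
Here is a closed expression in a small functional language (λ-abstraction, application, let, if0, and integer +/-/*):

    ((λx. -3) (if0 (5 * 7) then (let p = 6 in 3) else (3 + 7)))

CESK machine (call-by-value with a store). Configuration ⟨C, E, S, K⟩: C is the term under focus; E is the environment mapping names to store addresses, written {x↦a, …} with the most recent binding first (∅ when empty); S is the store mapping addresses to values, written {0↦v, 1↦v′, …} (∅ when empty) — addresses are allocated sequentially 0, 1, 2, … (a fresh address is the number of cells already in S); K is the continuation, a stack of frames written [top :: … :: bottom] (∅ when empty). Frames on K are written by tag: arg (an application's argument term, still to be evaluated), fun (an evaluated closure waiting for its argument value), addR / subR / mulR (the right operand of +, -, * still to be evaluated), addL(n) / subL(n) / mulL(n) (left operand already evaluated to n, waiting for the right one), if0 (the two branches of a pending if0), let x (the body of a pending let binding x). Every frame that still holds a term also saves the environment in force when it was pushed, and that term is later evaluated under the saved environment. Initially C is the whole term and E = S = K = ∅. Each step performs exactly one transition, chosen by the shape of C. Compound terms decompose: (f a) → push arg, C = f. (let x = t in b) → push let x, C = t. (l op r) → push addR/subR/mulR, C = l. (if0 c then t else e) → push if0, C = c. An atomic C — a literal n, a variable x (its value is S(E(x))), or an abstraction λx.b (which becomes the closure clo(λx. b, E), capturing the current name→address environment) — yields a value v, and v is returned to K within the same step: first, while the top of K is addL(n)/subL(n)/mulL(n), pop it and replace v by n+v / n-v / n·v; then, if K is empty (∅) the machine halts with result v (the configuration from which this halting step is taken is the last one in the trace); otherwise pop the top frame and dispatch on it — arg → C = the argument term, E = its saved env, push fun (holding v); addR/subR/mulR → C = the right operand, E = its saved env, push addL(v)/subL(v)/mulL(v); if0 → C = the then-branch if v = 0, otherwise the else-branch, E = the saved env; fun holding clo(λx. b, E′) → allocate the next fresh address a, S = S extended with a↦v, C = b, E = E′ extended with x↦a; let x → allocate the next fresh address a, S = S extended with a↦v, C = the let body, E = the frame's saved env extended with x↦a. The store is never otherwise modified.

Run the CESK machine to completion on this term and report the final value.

[0] ⟨C=((λx. -3) (if0 (5 * 7) then (let p = 6 in 3) else (3 + 7))); E=∅; S=∅; K=∅⟩
[1] ⟨C=(λx. -3); E=∅; S=∅; K=[arg]⟩
[2] ⟨C=(if0 (5 * 7) then (let p = 6 in 3) else (3 + 7)); E=∅; S=∅; K=[fun]⟩
[3] ⟨C=(5 * 7); E=∅; S=∅; K=[if0 :: fun]⟩
[4] ⟨C=5; E=∅; S=∅; K=[mulR :: if0 :: fun]⟩
[5] ⟨C=7; E=∅; S=∅; K=[mulL(5) :: if0 :: fun]⟩
[6] ⟨C=(3 + 7); E=∅; S=∅; K=[fun]⟩
[7] ⟨C=3; E=∅; S=∅; K=[addR :: fun]⟩
[8] ⟨C=7; E=∅; S=∅; K=[addL(3) :: fun]⟩
[9] ⟨C=-3; E={x↦0}; S={0↦10}; K=∅⟩
→ final value -3

Answer: -3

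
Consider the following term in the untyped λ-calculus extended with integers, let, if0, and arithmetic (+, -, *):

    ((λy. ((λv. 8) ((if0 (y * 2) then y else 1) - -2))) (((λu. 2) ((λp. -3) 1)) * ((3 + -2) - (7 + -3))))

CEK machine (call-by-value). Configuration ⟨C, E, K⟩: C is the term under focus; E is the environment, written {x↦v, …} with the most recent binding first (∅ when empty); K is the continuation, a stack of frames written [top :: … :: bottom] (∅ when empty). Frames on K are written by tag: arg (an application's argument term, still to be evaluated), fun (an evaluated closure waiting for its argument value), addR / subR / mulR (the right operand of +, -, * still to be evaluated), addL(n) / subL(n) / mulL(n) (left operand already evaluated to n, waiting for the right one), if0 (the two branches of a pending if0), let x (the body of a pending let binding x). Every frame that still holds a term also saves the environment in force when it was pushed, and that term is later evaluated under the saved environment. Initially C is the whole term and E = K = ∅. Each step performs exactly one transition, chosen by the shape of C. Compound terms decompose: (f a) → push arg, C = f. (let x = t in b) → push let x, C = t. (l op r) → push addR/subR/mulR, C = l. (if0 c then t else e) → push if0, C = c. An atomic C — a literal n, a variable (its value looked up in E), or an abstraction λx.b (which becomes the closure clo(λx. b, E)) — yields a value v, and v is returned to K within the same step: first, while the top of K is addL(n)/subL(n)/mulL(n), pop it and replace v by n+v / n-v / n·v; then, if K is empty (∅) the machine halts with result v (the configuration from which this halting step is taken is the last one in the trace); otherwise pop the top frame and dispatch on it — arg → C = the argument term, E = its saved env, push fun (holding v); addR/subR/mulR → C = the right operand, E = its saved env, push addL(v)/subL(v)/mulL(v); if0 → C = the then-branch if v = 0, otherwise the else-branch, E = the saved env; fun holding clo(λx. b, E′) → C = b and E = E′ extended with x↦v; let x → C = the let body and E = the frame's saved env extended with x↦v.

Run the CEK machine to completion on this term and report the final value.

0. [C=((λy. ((λv. 8) ((if0 (y * 2) then y else 1) - -2))) (((λu. 2) ((λp. -3) 1)) * ((3 + -2) - (7 + -3)))) | E=∅ | K=∅]
1. [C=(λy. ((λv. 8) ((if0 (y * 2) then y else 1) - -2))) | E=∅ | K=[arg]]
2. [C=(((λu. 2) ((λp. -3) 1)) * ((3 + -2) - (7 + -3))) | E=∅ | K=[fun]]
3. [C=((λu. 2) ((λp. -3) 1)) | E=∅ | K=[mulR :: fun]]
4. [C=(λu. 2) | E=∅ | K=[arg :: mulR :: fun]]
5. [C=((λp. -3) 1) | E=∅ | K=[fun :: mulR :: fun]]
6. [C=(λp. -3) | E=∅ | K=[arg :: fun :: mulR :: fun]]
7. [C=1 | E=∅ | K=[fun :: fun :: mulR :: fun]]
8. [C=-3 | E={p↦1} | K=[fun :: mulR :: fun]]
9. [C=2 | E={u↦-3} | K=[mulR :: fun]]
10. [C=((3 + -2) - (7 + -3)) | E=∅ | K=[mulL(2) :: fun]]
11. [C=(3 + -2) | E=∅ | K=[subR :: mulL(2) :: fun]]
12. [C=3 | E=∅ | K=[addR :: subR :: mulL(2) :: fun]]
13. [C=-2 | E=∅ | K=[addL(3) :: subR :: mulL(2) :: fun]]
14. [C=(7 + -3) | E=∅ | K=[subL(1) :: mulL(2) :: fun]]
15. [C=7 | E=∅ | K=[addR :: subL(1) :: mulL(2) :: fun]]
16. [C=-3 | E=∅ | K=[addL(7) :: subL(1) :: mulL(2) :: fun]]
17. [C=((λv. 8) ((if0 (y * 2) then y else 1) - -2)) | E={y↦-6} | K=∅]
18. [C=(λv. 8) | E={y↦-6} | K=[arg]]
19. [C=((if0 (y * 2) then y else 1) - -2) | E={y↦-6} | K=[fun]]
20. [C=(if0 (y * 2) then y else 1) | E={y↦-6} | K=[subR :: fun]]
21. [C=(y * 2) | E={y↦-6} | K=[if0 :: subR :: fun]]
22. [C=y | E={y↦-6} | K=[mulR :: if0 :: subR :: fun]]
23. [C=2 | E={y↦-6} | K=[mulL(-6) :: if0 :: subR :: fun]]
24. [C=1 | E={y↦-6} | K=[subR :: fun]]
25. [C=-2 | E={y↦-6} | K=[subL(1) :: fun]]
26. [C=8 | E={v↦3, y↦-6} | K=∅]
→ final value 8

Answer: 8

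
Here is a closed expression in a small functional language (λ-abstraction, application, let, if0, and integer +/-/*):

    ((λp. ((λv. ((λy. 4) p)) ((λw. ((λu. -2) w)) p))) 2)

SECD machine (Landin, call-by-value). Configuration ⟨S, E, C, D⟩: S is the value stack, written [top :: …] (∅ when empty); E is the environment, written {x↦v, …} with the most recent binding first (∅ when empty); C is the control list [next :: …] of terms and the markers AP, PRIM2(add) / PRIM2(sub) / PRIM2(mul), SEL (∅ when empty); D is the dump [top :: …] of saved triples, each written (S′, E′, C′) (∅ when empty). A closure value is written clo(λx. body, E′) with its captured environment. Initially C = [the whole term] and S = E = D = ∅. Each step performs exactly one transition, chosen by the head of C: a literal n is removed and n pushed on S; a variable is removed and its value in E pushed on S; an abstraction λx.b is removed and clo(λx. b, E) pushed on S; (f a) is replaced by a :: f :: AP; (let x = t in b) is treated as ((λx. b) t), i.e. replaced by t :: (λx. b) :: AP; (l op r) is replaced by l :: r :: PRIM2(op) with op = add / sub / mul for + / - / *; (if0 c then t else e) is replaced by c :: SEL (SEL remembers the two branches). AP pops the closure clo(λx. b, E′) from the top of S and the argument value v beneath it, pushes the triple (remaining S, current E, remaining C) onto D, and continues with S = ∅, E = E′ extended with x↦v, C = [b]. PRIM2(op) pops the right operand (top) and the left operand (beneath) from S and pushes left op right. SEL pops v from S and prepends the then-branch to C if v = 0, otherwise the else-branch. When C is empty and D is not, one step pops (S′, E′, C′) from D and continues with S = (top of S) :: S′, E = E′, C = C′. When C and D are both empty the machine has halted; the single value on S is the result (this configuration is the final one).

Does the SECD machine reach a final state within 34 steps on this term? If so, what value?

0. <S=∅, E=∅, C=[((λp. ((λv. ((λy. 4) p)) ((λw. ((λu. -2) w)) p))) 2)], D=∅>
1. <S=∅, E=∅, C=[2 :: (λp. ((λv. ((λy. 4) p)) ((λw. ((λu. -2) w)) p))) :: AP], D=∅>
2. <S=[2], E=∅, C=[(λp. ((λv. ((λy. 4) p)) ((λw. ((λu. -2) w)) p))) :: AP], D=∅>
3. <S=[clo(λp. ((λv. ((λy. 4) p)) ((λw. ((λu. -2) w)) p)), ∅) :: 2], E=∅, C=[AP], D=∅>
4. <S=∅, E={p↦2}, C=[((λv. ((λy. 4) p)) ((λw. ((λu. -2) w)) p))], D=[(∅, ∅, ∅)]>
5. <S=∅, E={p↦2}, C=[((λw. ((λu. -2) w)) p) :: (λv. ((λy. 4) p)) :: AP], D=[(∅, ∅, ∅)]>
6. <S=∅, E={p↦2}, C=[p :: (λw. ((λu. -2) w)) :: AP :: (λv. ((λy. 4) p)) :: AP], D=[(∅, ∅, ∅)]>
7. <S=[2], E={p↦2}, C=[(λw. ((λu. -2) w)) :: AP :: (λv. ((λy. 4) p)) :: AP], D=[(∅, ∅, ∅)]>
8. <S=[clo(λw. ((λu. -2) w), {p↦2}) :: 2], E={p↦2}, C=[AP :: (λv. ((λy. 4) p)) :: AP], D=[(∅, ∅, ∅)]>
9. <S=∅, E={w↦2, p↦2}, C=[((λu. -2) w)], D=[(∅, {p↦2}, [(λv. ((λy. 4) p)) :: AP]) :: (∅, ∅, ∅)]>
10. <S=∅, E={w↦2, p↦2}, C=[w :: (λu. -2) :: AP], D=[(∅, {p↦2}, [(λv. ((λy. 4) p)) :: AP]) :: (∅, ∅, ∅)]>
11. <S=[2], E={w↦2, p↦2}, C=[(λu. -2) :: AP], D=[(∅, {p↦2}, [(λv. ((λy. 4) p)) :: AP]) :: (∅, ∅, ∅)]>
12. <S=[clo(λu. -2, {w↦2, p↦2}) :: 2], E={w↦2, p↦2}, C=[AP], D=[(∅, {p↦2}, [(λv. ((λy. 4) p)) :: AP]) :: (∅, ∅, ∅)]>
13. <S=∅, E={u↦2, w↦2, p↦2}, C=[-2], D=[(∅, {w↦2, p↦2}, ∅) :: (∅, {p↦2}, [(λv. ((λy. 4) p)) :: AP]) :: (∅, ∅, ∅)]>
14. <S=[-2], E={u↦2, w↦2, p↦2}, C=∅, D=[(∅, {w↦2, p↦2}, ∅) :: (∅, {p↦2}, [(λv. ((λy. 4) p)) :: AP]) :: (∅, ∅, ∅)]>
15. <S=[-2], E={w↦2, p↦2}, C=∅, D=[(∅, {p↦2}, [(λv. ((λy. 4) p)) :: AP]) :: (∅, ∅, ∅)]>
16. <S=[-2], E={p↦2}, C=[(λv. ((λy. 4) p)) :: AP], D=[(∅, ∅, ∅)]>
17. <S=[clo(λv. ((λy. 4) p), {p↦2}) :: -2], E={p↦2}, C=[AP], D=[(∅, ∅, ∅)]>
18. <S=∅, E={v↦-2, p↦2}, C=[((λy. 4) p)], D=[(∅, {p↦2}, ∅) :: (∅, ∅, ∅)]>
19. <S=∅, E={v↦-2, p↦2}, C=[p :: (λy. 4) :: AP], D=[(∅, {p↦2}, ∅) :: (∅, ∅, ∅)]>
20. <S=[2], E={v↦-2, p↦2}, C=[(λy. 4) :: AP], D=[(∅, {p↦2}, ∅) :: (∅, ∅, ∅)]>
21. <S=[clo(λy. 4, {v↦-2, p↦2}) :: 2], E={v↦-2, p↦2}, C=[AP], D=[(∅, {p↦2}, ∅) :: (∅, ∅, ∅)]>
22. <S=∅, E={y↦2, v↦-2, p↦2}, C=[4], D=[(∅, {v↦-2, p↦2}, ∅) :: (∅, {p↦2}, ∅) :: (∅, ∅, ∅)]>
23. <S=[4], E={y↦2, v↦-2, p↦2}, C=∅, D=[(∅, {v↦-2, p↦2}, ∅) :: (∅, {p↦2}, ∅) :: (∅, ∅, ∅)]>
24. <S=[4], E={v↦-2, p↦2}, C=∅, D=[(∅, {p↦2}, ∅) :: (∅, ∅, ∅)]>
25. <S=[4], E={p↦2}, C=∅, D=[(∅, ∅, ∅)]>
26. <S=[4], E=∅, C=∅, D=∅>
→ final value 4

Answer: 4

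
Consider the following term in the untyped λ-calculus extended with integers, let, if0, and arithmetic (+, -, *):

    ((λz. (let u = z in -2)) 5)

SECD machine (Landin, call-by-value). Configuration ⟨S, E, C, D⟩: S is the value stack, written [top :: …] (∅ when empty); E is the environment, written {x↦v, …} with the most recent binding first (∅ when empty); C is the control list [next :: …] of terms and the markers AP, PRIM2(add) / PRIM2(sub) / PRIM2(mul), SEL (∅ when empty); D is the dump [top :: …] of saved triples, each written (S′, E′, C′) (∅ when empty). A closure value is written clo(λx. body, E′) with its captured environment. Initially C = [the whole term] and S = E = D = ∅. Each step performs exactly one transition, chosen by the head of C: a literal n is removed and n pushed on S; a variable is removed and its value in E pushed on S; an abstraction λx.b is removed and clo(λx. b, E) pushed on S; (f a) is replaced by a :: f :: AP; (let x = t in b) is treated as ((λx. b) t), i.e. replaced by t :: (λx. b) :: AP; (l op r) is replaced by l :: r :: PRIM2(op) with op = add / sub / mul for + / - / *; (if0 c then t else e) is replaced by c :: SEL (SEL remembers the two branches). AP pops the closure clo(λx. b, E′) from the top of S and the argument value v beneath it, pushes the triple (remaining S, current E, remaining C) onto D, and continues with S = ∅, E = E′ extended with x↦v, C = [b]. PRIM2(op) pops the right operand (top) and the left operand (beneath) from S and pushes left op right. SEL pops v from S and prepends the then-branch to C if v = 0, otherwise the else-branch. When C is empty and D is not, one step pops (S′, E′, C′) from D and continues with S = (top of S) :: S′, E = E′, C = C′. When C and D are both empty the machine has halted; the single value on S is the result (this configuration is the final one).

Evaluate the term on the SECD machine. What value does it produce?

Answer: -2

Machine steps:
[0] <S=∅, E=∅, C=[((λz. (let u = z in -2)) 5)], D=∅>
[1] <S=∅, E=∅, C=[5 :: (λz. (let u = z in -2)) :: AP], D=∅>
[2] <S=[5], E=∅, C=[(λz. (let u = z in -2)) :: AP], D=∅>
[3] <S=[clo(λz. (let u = z in -2), ∅) :: 5], E=∅, C=[AP], D=∅>
[4] <S=∅, E={z↦5}, C=[(let u = z in -2)], D=[(∅, ∅, ∅)]>
[5] <S=∅, E={z↦5}, C=[z :: (λu. -2) :: AP], D=[(∅, ∅, ∅)]>
[6] <S=[5], E={z↦5}, C=[(λu. -2) :: AP], D=[(∅, ∅, ∅)]>
[7] <S=[clo(λu. -2, {z↦5}) :: 5], E={z↦5}, C=[AP], D=[(∅, ∅, ∅)]>
[8] <S=∅, E={u↦5, z↦5}, C=[-2], D=[(∅, {z↦5}, ∅) :: (∅, ∅, ∅)]>
[9] <S=[-2], E={u↦5, z↦5}, C=∅, D=[(∅, {z↦5}, ∅) :: (∅, ∅, ∅)]>
[10] <S=[-2], E={z↦5}, C=∅, D=[(∅, ∅, ∅)]>
[11] <S=[-2], E=∅, C=∅, D=∅>
→ final value -2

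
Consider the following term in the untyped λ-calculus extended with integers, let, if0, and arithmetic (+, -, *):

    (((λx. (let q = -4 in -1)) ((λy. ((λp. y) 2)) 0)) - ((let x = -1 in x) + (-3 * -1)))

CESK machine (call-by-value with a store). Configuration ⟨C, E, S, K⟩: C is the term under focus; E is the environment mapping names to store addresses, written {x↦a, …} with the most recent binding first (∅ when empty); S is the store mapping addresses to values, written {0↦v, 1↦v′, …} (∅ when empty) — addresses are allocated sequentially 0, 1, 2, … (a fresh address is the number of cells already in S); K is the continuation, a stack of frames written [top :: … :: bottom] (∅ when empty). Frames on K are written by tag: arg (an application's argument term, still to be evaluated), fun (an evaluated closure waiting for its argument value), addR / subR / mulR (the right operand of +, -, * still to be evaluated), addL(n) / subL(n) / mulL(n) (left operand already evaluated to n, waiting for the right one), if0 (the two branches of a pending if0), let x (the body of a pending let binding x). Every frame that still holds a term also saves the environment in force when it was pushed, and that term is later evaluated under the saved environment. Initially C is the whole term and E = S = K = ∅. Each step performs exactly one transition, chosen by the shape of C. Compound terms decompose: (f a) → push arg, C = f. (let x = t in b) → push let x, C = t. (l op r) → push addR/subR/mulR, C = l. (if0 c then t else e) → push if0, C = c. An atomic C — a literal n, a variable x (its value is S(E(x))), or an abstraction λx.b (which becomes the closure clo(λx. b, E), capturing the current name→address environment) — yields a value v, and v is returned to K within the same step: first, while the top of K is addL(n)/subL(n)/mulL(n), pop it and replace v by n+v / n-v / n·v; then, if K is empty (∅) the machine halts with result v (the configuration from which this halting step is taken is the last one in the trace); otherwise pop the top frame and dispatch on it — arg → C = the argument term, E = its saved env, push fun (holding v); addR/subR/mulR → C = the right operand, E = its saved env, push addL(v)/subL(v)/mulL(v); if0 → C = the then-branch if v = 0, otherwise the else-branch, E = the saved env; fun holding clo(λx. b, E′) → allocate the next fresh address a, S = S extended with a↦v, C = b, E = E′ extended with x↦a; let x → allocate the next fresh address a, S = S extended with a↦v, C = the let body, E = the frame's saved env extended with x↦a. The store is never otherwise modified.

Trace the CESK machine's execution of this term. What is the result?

Answer: -3

Machine steps:
[0] [C=(((λx. (let q = -4 in -1)) ((λy. ((λp. y) 2)) 0)) - ((let x = -1 in x) + (-3 * -1))) | E=∅ | S=∅ | K=∅]
[1] [C=((λx. (let q = -4 in -1)) ((λy. ((λp. y) 2)) 0)) | E=∅ | S=∅ | K=[subR]]
[2] [C=(λx. (let q = -4 in -1)) | E=∅ | S=∅ | K=[arg :: subR]]
[3] [C=((λy. ((λp. y) 2)) 0) | E=∅ | S=∅ | K=[fun :: subR]]
[4] [C=(λy. ((λp. y) 2)) | E=∅ | S=∅ | K=[arg :: fun :: subR]]
[5] [C=0 | E=∅ | S=∅ | K=[fun :: fun :: subR]]
[6] [C=((λp. y) 2) | E={y↦0} | S={0↦0} | K=[fun :: subR]]
[7] [C=(λp. y) | E={y↦0} | S={0↦0} | K=[arg :: fun :: subR]]
[8] [C=2 | E={y↦0} | S={0↦0} | K=[fun :: fun :: subR]]
[9] [C=y | E={p↦1, y↦0} | S={0↦0, 1↦2} | K=[fun :: subR]]
[10] [C=(let q = -4 in -1) | E={x↦2} | S={0↦0, 1↦2, 2↦0} | K=[subR]]
[11] [C=-4 | E={x↦2} | S={0↦0, 1↦2, 2↦0} | K=[let q :: subR]]
[12] [C=-1 | E={q↦3, x↦2} | S={0↦0, 1↦2, 2↦0, 3↦-4} | K=[subR]]
[13] [C=((let x = -1 in x) + (-3 * -1)) | E=∅ | S={0↦0, 1↦2, 2↦0, 3↦-4} | K=[subL(-1)]]
[14] [C=(let x = -1 in x) | E=∅ | S={0↦0, 1↦2, 2↦0, 3↦-4} | K=[addR :: subL(-1)]]
[15] [C=-1 | E=∅ | S={0↦0, 1↦2, 2↦0, 3↦-4} | K=[let x :: addR :: subL(-1)]]
[16] [C=x | E={x↦4} | S={0↦0, 1↦2, 2↦0, 3↦-4, 4↦-1} | K=[addR :: subL(-1)]]
[17] [C=(-3 * -1) | E=∅ | S={0↦0, 1↦2, 2↦0, 3↦-4, 4↦-1} | K=[addL(-1) :: subL(-1)]]
[18] [C=-3 | E=∅ | S={0↦0, 1↦2, 2↦0, 3↦-4, 4↦-1} | K=[mulR :: addL(-1) :: subL(-1)]]
[19] [C=-1 | E=∅ | S={0↦0, 1↦2, 2↦0, 3↦-4, 4↦-1} | K=[mulL(-3) :: addL(-1) :: subL(-1)]]
→ final value -3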